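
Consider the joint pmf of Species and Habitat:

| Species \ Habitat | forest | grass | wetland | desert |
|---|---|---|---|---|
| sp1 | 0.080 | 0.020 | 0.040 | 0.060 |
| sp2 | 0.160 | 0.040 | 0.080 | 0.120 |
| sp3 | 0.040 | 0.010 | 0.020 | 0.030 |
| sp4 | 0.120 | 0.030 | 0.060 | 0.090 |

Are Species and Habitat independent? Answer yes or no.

yes

Every cell satisfies P(Species,Habitat) = P(Species)·P(Habitat). For instance P(Species=sp1) = 0.200, P(Habitat=forest) = 0.400, and 0.200×0.400 = 0.080 matches the joint entry. So Species and Habitat are independent.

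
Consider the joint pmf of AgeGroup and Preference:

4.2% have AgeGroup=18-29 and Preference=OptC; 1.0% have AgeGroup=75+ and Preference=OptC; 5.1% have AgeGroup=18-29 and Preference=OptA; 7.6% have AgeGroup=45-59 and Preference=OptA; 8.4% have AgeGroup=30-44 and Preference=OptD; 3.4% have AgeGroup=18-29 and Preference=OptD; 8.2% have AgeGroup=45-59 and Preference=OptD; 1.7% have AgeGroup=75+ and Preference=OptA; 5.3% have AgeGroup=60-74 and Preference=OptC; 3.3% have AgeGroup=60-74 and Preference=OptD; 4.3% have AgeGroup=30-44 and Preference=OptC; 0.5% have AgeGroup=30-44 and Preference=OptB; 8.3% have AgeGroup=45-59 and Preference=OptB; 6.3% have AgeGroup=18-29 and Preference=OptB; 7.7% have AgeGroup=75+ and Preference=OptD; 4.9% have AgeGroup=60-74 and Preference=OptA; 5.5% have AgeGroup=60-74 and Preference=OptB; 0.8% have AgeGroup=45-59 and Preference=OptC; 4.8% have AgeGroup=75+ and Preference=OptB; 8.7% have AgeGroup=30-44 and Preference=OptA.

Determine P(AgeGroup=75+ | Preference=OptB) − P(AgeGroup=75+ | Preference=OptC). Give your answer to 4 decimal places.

P(Preference=OptB) = 0.063 + 0.005 + 0.083 + 0.055 + 0.048 = 0.254; P(AgeGroup=75+ | Preference=OptB) = 0.048/0.254 = 0.18898.
P(Preference=OptC) = 0.042 + 0.043 + 0.008 + 0.053 + 0.010 = 0.156; P(AgeGroup=75+ | Preference=OptC) = 0.010/0.156 = 0.06410.
Difference = 0.1249.

0.1249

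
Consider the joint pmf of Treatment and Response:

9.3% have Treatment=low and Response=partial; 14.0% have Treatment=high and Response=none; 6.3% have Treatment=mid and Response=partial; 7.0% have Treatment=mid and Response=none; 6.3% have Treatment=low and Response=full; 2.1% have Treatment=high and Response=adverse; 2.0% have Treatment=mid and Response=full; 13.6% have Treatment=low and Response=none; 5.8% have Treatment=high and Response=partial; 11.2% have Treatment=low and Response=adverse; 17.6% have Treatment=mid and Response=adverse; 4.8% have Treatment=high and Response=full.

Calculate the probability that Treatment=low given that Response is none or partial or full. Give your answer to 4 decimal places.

0.4226

P(Response=none) = 0.136 + 0.070 + 0.140 = 0.346.
P(Response=partial) = 0.093 + 0.063 + 0.058 = 0.214.
P(Response=full) = 0.063 + 0.020 + 0.048 = 0.131.
P(Response ∈ {none, partial, full}) = 0.346 + 0.214 + 0.131 = 0.691; P(Treatment=low, Response ∈ {none, partial, full}) = 0.136 + 0.093 + 0.063 = 0.292.
P(Treatment=low | Response ∈ {none, partial, full}) = 0.292/0.691 = 0.4226.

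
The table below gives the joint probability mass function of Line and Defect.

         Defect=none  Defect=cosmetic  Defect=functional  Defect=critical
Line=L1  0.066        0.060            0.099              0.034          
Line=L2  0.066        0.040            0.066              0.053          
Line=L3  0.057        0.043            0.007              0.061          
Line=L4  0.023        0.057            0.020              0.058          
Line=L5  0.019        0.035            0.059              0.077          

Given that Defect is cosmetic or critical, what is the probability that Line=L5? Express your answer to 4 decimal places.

P(Defect=cosmetic) = 0.060 + 0.040 + 0.043 + 0.057 + 0.035 = 0.235.
P(Defect=critical) = 0.034 + 0.053 + 0.061 + 0.058 + 0.077 = 0.283.
P(Defect ∈ {cosmetic, critical}) = 0.235 + 0.283 = 0.518; P(Line=L5, Defect ∈ {cosmetic, critical}) = 0.035 + 0.077 = 0.112.
P(Line=L5 | Defect ∈ {cosmetic, critical}) = 0.112/0.518 = 0.2162.

0.2162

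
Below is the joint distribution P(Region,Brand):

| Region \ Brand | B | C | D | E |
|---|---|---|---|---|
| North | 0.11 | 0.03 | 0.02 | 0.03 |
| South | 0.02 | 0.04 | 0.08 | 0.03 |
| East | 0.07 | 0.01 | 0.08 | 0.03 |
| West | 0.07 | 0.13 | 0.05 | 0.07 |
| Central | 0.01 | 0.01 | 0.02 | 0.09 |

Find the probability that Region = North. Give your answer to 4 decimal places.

P(Region=North) = 0.11 + 0.03 + 0.02 + 0.03 = 0.19.

0.1900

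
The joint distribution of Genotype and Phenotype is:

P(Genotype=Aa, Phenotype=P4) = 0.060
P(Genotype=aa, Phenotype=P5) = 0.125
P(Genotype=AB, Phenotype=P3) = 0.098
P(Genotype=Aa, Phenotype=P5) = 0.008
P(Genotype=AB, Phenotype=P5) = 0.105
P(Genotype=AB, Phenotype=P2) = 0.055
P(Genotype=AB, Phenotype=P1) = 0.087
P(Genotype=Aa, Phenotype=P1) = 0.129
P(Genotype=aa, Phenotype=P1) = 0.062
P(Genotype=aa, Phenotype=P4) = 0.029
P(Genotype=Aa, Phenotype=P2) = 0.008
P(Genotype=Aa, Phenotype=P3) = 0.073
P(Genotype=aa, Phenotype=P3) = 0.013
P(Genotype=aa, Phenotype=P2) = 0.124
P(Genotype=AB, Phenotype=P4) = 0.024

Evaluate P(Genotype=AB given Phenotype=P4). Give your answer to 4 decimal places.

P(Phenotype=P4) = 0.060 + 0.029 + 0.024 = 0.113.
P(Genotype=AB | Phenotype=P4) = 0.024/0.113 = 0.2124.

0.2124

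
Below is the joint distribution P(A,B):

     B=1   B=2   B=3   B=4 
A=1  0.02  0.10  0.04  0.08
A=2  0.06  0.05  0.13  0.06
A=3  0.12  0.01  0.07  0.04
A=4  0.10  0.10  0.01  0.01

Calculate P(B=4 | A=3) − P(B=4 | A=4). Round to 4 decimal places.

P(A=3) = 0.12 + 0.01 + 0.07 + 0.04 = 0.24; P(B=4 | A=3) = 0.04/0.24 = 0.16667.
P(A=4) = 0.10 + 0.10 + 0.01 + 0.01 = 0.22; P(B=4 | A=4) = 0.01/0.22 = 0.04545.
Difference = 0.1212.

0.1212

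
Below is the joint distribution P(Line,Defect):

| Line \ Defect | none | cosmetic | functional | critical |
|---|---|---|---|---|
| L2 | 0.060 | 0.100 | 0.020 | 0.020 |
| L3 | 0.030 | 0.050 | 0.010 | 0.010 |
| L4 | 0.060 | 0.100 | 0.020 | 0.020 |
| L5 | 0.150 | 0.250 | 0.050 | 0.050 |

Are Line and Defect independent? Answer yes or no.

Every cell satisfies P(Line,Defect) = P(Line)·P(Defect). For instance P(Line=L5) = 0.500, P(Defect=functional) = 0.100, and 0.500×0.100 = 0.050 matches the joint entry. So Line and Defect are independent.

yes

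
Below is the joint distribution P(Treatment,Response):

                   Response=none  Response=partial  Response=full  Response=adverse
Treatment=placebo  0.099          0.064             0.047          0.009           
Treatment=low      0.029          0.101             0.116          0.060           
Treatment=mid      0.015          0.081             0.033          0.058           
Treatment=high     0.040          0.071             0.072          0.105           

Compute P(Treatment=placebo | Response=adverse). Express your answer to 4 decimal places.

0.0388

P(Response=adverse) = 0.009 + 0.060 + 0.058 + 0.105 = 0.232.
P(Treatment=placebo | Response=adverse) = 0.009/0.232 = 0.0388.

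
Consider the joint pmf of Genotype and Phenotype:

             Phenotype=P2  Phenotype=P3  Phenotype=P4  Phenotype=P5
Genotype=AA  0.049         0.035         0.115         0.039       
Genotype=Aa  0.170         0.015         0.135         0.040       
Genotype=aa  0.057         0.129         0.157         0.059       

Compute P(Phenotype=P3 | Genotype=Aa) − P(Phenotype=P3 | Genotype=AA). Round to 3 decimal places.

-0.105

P(Genotype=Aa) = 0.170 + 0.015 + 0.135 + 0.040 = 0.360; P(Phenotype=P3 | Genotype=Aa) = 0.015/0.360 = 0.0417.
P(Genotype=AA) = 0.049 + 0.035 + 0.115 + 0.039 = 0.238; P(Phenotype=P3 | Genotype=AA) = 0.035/0.238 = 0.1471.
Difference = -0.105.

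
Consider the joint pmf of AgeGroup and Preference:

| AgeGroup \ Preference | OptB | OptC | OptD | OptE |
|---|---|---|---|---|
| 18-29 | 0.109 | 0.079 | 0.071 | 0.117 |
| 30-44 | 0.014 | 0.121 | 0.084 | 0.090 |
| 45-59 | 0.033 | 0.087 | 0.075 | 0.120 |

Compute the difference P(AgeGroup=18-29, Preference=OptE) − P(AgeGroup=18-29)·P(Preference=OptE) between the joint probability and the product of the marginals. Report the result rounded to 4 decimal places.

P(AgeGroup=18-29) = 0.109 + 0.079 + 0.071 + 0.117 = 0.376.
P(Preference=OptE) = 0.117 + 0.090 + 0.120 = 0.327.
P(AgeGroup=18-29, Preference=OptE) − P(AgeGroup=18-29)P(Preference=OptE) = 0.117 − 0.376×0.327 = -0.0060.

-0.0060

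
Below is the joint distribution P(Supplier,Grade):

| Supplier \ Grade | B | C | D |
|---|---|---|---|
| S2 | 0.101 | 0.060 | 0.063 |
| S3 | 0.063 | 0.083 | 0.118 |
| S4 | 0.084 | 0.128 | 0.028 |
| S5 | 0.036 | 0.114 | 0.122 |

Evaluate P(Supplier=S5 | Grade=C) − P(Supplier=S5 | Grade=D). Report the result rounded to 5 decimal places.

P(Grade=C) = 0.060 + 0.083 + 0.128 + 0.114 = 0.385; P(Supplier=S5 | Grade=C) = 0.114/0.385 = 0.296104.
P(Grade=D) = 0.063 + 0.118 + 0.028 + 0.122 = 0.331; P(Supplier=S5 | Grade=D) = 0.122/0.331 = 0.368580.
Difference = -0.07248.

-0.07248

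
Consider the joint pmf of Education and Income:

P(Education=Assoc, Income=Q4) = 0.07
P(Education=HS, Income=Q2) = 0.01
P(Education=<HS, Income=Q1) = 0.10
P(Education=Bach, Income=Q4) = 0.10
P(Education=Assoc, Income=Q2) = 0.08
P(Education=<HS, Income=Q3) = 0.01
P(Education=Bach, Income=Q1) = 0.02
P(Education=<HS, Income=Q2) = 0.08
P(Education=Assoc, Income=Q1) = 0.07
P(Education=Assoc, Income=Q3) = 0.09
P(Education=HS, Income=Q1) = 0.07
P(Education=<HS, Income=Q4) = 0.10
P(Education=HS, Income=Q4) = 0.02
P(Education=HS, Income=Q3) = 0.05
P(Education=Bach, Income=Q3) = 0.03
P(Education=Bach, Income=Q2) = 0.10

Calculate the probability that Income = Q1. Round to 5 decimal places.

0.26000

P(Income=Q1) = 0.10 + 0.07 + 0.07 + 0.02 = 0.26.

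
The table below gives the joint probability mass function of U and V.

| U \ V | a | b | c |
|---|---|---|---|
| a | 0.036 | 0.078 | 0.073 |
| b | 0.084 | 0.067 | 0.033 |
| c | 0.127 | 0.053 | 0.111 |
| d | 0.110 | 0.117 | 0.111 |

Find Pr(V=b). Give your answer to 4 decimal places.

0.3150

P(V=b) = 0.078 + 0.067 + 0.053 + 0.117 = 0.315.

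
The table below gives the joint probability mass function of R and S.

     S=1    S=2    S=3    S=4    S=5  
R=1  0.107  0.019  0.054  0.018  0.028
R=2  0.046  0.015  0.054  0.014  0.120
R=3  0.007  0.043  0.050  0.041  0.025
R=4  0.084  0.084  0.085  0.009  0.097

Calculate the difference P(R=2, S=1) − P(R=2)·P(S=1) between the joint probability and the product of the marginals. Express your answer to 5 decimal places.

-0.01476

P(R=2) = 0.046 + 0.015 + 0.054 + 0.014 + 0.120 = 0.249.
P(S=1) = 0.107 + 0.046 + 0.007 + 0.084 = 0.244.
P(R=2, S=1) − P(R=2)P(S=1) = 0.046 − 0.249×0.244 = -0.01476.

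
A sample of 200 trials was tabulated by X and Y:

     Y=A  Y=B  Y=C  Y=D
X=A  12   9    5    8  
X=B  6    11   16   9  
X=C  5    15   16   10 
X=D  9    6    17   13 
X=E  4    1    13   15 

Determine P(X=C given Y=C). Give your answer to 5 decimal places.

Total with Y=C: 5 + 16 + 16 + 17 + 13 = 67.
P(X=C | Y=C) = 16/67 = 0.23881.

0.23881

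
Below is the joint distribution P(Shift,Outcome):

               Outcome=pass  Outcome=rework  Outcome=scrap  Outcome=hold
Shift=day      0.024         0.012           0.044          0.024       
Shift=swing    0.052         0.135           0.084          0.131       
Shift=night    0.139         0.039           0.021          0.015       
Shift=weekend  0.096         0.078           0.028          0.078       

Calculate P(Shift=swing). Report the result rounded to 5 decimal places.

P(Shift=swing) = 0.052 + 0.135 + 0.084 + 0.131 = 0.402.

0.40200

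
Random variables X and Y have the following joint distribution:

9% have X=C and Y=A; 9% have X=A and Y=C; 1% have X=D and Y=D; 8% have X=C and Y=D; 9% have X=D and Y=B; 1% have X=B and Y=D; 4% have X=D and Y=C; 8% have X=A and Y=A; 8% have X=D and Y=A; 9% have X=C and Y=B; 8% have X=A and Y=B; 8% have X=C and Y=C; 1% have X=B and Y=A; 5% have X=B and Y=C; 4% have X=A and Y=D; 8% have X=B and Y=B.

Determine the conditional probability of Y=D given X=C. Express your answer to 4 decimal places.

P(X=C) = 0.09 + 0.09 + 0.08 + 0.08 = 0.34.
P(Y=D | X=C) = 0.08/0.34 = 0.2353.

0.2353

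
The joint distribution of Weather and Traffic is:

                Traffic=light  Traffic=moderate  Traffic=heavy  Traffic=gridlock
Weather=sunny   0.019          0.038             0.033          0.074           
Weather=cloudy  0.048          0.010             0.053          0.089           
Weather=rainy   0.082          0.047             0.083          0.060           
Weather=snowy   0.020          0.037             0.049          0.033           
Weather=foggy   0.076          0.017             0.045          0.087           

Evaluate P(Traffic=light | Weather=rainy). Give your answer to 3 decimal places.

0.301

P(Weather=rainy) = 0.082 + 0.047 + 0.083 + 0.060 = 0.272.
P(Traffic=light | Weather=rainy) = 0.082/0.272 = 0.301.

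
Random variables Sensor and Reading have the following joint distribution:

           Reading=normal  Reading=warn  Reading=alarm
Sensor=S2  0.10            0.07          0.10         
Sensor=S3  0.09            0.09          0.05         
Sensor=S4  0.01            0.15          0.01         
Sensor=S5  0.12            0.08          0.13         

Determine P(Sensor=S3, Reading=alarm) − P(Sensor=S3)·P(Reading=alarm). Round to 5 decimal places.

-0.01670

P(Sensor=S3) = 0.09 + 0.09 + 0.05 = 0.23.
P(Reading=alarm) = 0.10 + 0.05 + 0.01 + 0.13 = 0.29.
P(Sensor=S3, Reading=alarm) − P(Sensor=S3)P(Reading=alarm) = 0.05 − 0.23×0.29 = -0.01670.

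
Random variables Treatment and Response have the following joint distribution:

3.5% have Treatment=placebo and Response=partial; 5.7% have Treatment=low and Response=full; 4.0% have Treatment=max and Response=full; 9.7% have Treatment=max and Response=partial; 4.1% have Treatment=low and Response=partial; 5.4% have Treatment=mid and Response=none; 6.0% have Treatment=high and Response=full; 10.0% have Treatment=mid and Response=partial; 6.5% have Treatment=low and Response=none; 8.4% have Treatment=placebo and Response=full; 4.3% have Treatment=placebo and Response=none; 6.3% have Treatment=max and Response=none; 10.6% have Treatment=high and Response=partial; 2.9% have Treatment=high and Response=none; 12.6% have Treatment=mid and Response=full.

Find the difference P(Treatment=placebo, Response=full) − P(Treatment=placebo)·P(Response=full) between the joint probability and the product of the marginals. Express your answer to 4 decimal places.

P(Treatment=placebo) = 0.043 + 0.035 + 0.084 = 0.162.
P(Response=full) = 0.084 + 0.057 + 0.126 + 0.060 + 0.040 = 0.367.
P(Treatment=placebo, Response=full) − P(Treatment=placebo)P(Response=full) = 0.084 − 0.162×0.367 = 0.0245.

0.0245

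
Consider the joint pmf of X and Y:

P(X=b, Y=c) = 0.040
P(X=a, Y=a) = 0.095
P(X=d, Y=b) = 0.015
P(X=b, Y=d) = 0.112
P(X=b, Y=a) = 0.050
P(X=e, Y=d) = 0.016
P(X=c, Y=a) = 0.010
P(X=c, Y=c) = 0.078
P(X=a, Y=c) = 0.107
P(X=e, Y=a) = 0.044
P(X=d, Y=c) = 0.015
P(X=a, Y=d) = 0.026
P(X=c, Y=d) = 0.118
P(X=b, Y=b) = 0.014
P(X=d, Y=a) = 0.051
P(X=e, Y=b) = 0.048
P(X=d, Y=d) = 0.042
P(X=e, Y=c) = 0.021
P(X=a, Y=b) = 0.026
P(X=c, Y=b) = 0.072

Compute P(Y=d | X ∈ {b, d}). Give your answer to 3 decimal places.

0.454

P(X=b) = 0.050 + 0.014 + 0.040 + 0.112 = 0.216.
P(X=d) = 0.051 + 0.015 + 0.015 + 0.042 = 0.123.
P(X ∈ {b, d}) = 0.216 + 0.123 = 0.339; P(Y=d, X ∈ {b, d}) = 0.112 + 0.042 = 0.154.
P(Y=d | X ∈ {b, d}) = 0.154/0.339 = 0.454.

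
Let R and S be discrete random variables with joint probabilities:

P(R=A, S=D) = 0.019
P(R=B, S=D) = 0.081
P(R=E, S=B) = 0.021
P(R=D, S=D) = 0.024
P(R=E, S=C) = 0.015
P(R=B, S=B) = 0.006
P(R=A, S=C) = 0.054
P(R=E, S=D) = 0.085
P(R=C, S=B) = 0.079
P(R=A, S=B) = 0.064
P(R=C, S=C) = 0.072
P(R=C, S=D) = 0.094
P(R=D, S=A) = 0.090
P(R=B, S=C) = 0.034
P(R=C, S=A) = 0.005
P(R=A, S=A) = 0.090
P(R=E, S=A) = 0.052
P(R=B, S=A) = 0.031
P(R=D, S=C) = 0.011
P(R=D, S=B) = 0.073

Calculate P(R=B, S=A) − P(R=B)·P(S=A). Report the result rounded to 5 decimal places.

-0.00974

P(R=B) = 0.031 + 0.006 + 0.034 + 0.081 = 0.152.
P(S=A) = 0.090 + 0.031 + 0.005 + 0.090 + 0.052 = 0.268.
P(R=B, S=A) − P(R=B)P(S=A) = 0.031 − 0.152×0.268 = -0.00974.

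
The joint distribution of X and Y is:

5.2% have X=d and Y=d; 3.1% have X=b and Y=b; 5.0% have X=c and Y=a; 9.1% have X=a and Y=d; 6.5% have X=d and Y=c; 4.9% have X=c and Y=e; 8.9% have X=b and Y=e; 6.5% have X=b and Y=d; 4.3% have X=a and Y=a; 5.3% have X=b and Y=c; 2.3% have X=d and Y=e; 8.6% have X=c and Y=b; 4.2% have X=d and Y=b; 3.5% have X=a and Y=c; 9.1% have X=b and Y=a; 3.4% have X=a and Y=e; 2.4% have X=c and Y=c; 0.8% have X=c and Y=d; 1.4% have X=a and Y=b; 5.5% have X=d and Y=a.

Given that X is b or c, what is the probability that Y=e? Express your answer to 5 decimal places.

P(X=b) = 0.091 + 0.031 + 0.053 + 0.065 + 0.089 = 0.329.
P(X=c) = 0.050 + 0.086 + 0.024 + 0.008 + 0.049 = 0.217.
P(X ∈ {b, c}) = 0.329 + 0.217 = 0.546; P(Y=e, X ∈ {b, c}) = 0.089 + 0.049 = 0.138.
P(Y=e | X ∈ {b, c}) = 0.138/0.546 = 0.25275.

0.25275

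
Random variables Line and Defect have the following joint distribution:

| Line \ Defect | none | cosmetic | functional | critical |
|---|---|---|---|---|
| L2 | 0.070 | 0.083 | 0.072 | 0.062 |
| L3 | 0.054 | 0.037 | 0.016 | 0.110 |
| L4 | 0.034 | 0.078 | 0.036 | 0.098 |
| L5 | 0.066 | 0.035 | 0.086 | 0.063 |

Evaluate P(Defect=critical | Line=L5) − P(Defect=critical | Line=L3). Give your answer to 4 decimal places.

P(Line=L5) = 0.066 + 0.035 + 0.086 + 0.063 = 0.250; P(Defect=critical | Line=L5) = 0.063/0.250 = 0.25200.
P(Line=L3) = 0.054 + 0.037 + 0.016 + 0.110 = 0.217; P(Defect=critical | Line=L3) = 0.110/0.217 = 0.50691.
Difference = -0.2549.

-0.2549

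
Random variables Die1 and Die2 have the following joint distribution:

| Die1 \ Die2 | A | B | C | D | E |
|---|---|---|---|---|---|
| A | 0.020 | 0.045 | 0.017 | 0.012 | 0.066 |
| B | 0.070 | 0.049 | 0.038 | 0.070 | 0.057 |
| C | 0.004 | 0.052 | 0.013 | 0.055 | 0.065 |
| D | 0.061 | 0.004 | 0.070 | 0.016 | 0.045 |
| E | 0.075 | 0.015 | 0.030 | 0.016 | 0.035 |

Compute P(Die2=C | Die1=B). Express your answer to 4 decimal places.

0.1338

P(Die1=B) = 0.070 + 0.049 + 0.038 + 0.070 + 0.057 = 0.284.
P(Die2=C | Die1=B) = 0.038/0.284 = 0.1338.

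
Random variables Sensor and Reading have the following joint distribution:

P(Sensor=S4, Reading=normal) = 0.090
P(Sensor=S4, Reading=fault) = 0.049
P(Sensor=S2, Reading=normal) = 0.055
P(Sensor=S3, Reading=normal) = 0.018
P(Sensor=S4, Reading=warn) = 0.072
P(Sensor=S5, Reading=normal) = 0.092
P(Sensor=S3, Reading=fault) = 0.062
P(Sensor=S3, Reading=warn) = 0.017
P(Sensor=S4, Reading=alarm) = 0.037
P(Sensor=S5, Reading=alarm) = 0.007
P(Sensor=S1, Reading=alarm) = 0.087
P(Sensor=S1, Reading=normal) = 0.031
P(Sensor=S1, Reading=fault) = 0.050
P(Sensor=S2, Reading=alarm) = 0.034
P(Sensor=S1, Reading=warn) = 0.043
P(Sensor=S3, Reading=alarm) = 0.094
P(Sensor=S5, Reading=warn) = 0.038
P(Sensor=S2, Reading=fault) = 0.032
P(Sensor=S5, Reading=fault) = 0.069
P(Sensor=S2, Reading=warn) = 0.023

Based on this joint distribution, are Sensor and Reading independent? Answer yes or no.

no

P(Sensor=S5) = 0.206 and P(Reading=alarm) = 0.259, so their product is 0.05335, but P(Sensor=S5, Reading=alarm) = 0.007. Since these differ, Sensor and Reading are not independent.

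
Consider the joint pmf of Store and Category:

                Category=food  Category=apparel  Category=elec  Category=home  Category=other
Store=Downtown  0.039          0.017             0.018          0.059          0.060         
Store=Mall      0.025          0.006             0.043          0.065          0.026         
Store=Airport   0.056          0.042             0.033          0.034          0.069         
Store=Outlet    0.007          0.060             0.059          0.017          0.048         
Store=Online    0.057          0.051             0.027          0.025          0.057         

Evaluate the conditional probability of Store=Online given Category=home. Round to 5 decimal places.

0.12500

P(Category=home) = 0.059 + 0.065 + 0.034 + 0.017 + 0.025 = 0.200.
P(Store=Online | Category=home) = 0.025/0.200 = 0.12500.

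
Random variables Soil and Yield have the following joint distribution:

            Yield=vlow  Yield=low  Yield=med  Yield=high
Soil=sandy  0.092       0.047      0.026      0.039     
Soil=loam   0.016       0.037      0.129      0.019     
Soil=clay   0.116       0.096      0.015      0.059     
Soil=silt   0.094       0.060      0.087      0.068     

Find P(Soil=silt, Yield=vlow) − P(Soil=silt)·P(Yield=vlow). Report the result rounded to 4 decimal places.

P(Soil=silt) = 0.094 + 0.060 + 0.087 + 0.068 = 0.309.
P(Yield=vlow) = 0.092 + 0.016 + 0.116 + 0.094 = 0.318.
P(Soil=silt, Yield=vlow) − P(Soil=silt)P(Yield=vlow) = 0.094 − 0.309×0.318 = -0.0043.

-0.0043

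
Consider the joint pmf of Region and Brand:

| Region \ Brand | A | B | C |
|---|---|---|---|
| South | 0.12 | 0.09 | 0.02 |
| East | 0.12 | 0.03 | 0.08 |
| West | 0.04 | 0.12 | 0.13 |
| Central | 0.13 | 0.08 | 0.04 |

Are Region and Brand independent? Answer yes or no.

P(Region=West) = 0.29 and P(Brand=A) = 0.41, so their product is 0.1189, but P(Region=West, Brand=A) = 0.04. Since these differ, Region and Brand are not independent.

no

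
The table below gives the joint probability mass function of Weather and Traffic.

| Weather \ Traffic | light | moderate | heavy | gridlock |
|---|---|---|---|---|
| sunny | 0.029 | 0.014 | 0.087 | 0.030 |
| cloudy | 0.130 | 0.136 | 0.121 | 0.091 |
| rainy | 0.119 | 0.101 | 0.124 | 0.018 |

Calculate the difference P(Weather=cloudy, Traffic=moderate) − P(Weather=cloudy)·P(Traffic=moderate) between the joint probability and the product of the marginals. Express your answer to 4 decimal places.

P(Weather=cloudy) = 0.130 + 0.136 + 0.121 + 0.091 = 0.478.
P(Traffic=moderate) = 0.014 + 0.136 + 0.101 = 0.251.
P(Weather=cloudy, Traffic=moderate) − P(Weather=cloudy)P(Traffic=moderate) = 0.136 − 0.478×0.251 = 0.0160.

0.0160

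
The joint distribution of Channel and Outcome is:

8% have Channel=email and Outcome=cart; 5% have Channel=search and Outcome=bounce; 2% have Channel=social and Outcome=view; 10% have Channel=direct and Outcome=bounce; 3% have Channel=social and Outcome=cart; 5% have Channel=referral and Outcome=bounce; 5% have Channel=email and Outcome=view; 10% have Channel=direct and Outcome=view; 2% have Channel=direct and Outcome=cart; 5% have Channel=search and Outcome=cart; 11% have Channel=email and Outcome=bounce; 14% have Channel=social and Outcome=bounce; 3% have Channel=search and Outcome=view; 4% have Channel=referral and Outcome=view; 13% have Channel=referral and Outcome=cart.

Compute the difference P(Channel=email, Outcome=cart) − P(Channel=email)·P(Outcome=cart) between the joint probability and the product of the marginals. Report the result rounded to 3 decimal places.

P(Channel=email) = 0.11 + 0.05 + 0.08 = 0.24.
P(Outcome=cart) = 0.08 + 0.05 + 0.03 + 0.02 + 0.13 = 0.31.
P(Channel=email, Outcome=cart) − P(Channel=email)P(Outcome=cart) = 0.08 − 0.24×0.31 = 0.006.

0.006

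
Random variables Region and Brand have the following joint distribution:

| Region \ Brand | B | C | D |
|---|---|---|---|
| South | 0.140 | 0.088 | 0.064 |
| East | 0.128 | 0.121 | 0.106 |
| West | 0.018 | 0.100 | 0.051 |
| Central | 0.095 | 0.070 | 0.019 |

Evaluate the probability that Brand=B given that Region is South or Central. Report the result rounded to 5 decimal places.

0.49370

P(Region=South) = 0.140 + 0.088 + 0.064 = 0.292.
P(Region=Central) = 0.095 + 0.070 + 0.019 = 0.184.
P(Region ∈ {South, Central}) = 0.292 + 0.184 = 0.476; P(Brand=B, Region ∈ {South, Central}) = 0.140 + 0.095 = 0.235.
P(Brand=B | Region ∈ {South, Central}) = 0.235/0.476 = 0.49370.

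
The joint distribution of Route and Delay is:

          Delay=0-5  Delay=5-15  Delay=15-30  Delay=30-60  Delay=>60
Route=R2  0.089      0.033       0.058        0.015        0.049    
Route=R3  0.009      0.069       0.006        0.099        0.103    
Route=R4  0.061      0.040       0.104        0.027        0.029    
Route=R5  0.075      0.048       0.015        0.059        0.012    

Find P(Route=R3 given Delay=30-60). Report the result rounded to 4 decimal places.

P(Delay=30-60) = 0.015 + 0.099 + 0.027 + 0.059 = 0.200.
P(Route=R3 | Delay=30-60) = 0.099/0.200 = 0.4950.

0.4950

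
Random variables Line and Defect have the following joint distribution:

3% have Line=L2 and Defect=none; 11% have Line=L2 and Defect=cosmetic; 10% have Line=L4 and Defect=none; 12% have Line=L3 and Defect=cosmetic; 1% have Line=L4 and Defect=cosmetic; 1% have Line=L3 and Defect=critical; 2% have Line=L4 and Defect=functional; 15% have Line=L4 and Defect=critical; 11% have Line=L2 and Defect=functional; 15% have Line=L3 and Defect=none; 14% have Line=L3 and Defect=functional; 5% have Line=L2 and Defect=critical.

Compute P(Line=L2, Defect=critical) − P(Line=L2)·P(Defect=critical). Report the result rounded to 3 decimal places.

P(Line=L2) = 0.03 + 0.11 + 0.11 + 0.05 = 0.30.
P(Defect=critical) = 0.05 + 0.01 + 0.15 = 0.21.
P(Line=L2, Defect=critical) − P(Line=L2)P(Defect=critical) = 0.05 − 0.30×0.21 = -0.013.

-0.013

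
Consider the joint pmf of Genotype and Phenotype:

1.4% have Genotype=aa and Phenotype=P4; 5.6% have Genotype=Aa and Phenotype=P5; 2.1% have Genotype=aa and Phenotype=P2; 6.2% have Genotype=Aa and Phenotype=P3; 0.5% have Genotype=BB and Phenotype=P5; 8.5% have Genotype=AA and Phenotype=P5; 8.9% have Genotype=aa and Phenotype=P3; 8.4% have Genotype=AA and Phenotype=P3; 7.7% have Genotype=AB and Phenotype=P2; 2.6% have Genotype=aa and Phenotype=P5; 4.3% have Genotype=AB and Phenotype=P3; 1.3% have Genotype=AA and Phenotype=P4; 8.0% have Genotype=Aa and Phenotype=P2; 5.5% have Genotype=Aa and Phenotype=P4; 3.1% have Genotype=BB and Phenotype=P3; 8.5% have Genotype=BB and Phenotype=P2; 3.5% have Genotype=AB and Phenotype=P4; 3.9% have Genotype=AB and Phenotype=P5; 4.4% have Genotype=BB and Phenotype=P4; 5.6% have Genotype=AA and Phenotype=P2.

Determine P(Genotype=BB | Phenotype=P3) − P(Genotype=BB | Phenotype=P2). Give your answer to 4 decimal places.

P(Phenotype=P3) = 0.084 + 0.062 + 0.089 + 0.043 + 0.031 = 0.309; P(Genotype=BB | Phenotype=P3) = 0.031/0.309 = 0.10032.
P(Phenotype=P2) = 0.056 + 0.080 + 0.021 + 0.077 + 0.085 = 0.319; P(Genotype=BB | Phenotype=P2) = 0.085/0.319 = 0.26646.
Difference = -0.1661.

-0.1661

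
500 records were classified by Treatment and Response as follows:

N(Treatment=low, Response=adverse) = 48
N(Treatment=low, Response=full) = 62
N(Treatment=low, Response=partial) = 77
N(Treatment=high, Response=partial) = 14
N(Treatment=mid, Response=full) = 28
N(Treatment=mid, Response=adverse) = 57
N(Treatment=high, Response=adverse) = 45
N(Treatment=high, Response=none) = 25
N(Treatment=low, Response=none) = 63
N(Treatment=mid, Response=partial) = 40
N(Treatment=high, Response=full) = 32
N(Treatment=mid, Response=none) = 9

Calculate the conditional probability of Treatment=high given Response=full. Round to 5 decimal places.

Total with Response=full: 62 + 28 + 32 = 122.
P(Treatment=high | Response=full) = 32/122 = 0.26230.

0.26230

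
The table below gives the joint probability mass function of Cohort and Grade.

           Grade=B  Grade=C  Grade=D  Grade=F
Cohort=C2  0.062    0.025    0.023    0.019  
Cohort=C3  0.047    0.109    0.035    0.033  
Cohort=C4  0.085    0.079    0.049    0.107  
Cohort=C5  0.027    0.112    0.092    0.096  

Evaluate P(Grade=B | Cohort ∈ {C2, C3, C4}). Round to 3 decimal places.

P(Cohort=C2) = 0.062 + 0.025 + 0.023 + 0.019 = 0.129.
P(Cohort=C3) = 0.047 + 0.109 + 0.035 + 0.033 = 0.224.
P(Cohort=C4) = 0.085 + 0.079 + 0.049 + 0.107 = 0.320.
P(Cohort ∈ {C2, C3, C4}) = 0.129 + 0.224 + 0.320 = 0.673; P(Grade=B, Cohort ∈ {C2, C3, C4}) = 0.062 + 0.047 + 0.085 = 0.194.
P(Grade=B | Cohort ∈ {C2, C3, C4}) = 0.194/0.673 = 0.288.

0.288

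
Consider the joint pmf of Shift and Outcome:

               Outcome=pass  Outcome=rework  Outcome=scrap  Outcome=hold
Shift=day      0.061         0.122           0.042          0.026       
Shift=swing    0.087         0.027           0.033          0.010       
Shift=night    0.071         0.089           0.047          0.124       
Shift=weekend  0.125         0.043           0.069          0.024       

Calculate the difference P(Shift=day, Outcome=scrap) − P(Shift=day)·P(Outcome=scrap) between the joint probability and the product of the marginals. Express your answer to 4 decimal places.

-0.0059

P(Shift=day) = 0.061 + 0.122 + 0.042 + 0.026 = 0.251.
P(Outcome=scrap) = 0.042 + 0.033 + 0.047 + 0.069 = 0.191.
P(Shift=day, Outcome=scrap) − P(Shift=day)P(Outcome=scrap) = 0.042 − 0.251×0.191 = -0.0059.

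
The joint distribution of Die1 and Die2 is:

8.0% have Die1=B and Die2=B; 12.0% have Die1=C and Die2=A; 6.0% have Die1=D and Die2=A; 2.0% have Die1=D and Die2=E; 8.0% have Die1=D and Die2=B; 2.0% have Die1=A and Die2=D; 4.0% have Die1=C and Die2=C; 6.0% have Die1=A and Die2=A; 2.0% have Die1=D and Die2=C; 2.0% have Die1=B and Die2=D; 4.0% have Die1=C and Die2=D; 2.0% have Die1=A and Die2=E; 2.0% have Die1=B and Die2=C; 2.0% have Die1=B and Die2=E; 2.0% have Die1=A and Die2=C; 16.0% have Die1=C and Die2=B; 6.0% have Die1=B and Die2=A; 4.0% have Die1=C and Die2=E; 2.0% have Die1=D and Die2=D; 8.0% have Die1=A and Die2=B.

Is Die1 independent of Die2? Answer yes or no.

yes

Every cell satisfies P(Die1,Die2) = P(Die1)·P(Die2). For instance P(Die1=C) = 0.400, P(Die2=B) = 0.400, and 0.400×0.400 = 0.160 matches the joint entry. So Die1 and Die2 are independent.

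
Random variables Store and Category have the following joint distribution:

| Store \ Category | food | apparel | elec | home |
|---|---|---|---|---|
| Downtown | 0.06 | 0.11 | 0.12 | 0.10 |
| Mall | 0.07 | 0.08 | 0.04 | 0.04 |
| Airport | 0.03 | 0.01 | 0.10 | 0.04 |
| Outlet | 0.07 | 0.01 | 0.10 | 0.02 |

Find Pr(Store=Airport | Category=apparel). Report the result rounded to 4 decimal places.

P(Category=apparel) = 0.11 + 0.08 + 0.01 + 0.01 = 0.21.
P(Store=Airport | Category=apparel) = 0.01/0.21 = 0.0476.

0.0476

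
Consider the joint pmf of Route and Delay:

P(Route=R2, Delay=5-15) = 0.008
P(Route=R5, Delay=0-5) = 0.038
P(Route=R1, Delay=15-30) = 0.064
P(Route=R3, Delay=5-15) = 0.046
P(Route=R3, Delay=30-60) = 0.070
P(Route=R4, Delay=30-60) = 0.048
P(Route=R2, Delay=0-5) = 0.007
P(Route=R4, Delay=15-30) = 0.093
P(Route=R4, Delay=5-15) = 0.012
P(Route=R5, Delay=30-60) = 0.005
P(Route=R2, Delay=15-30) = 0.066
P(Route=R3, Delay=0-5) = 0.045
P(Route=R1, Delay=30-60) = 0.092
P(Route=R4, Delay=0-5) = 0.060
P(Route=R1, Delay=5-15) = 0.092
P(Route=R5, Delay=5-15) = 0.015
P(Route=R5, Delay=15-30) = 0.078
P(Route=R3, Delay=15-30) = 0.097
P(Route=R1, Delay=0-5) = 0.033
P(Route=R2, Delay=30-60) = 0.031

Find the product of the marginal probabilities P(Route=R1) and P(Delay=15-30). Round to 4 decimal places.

P(Route=R1) = 0.033 + 0.092 + 0.064 + 0.092 = 0.281.
P(Delay=15-30) = 0.064 + 0.066 + 0.097 + 0.093 + 0.078 = 0.398.
Product: 0.281 × 0.398 = 0.1118.

0.1118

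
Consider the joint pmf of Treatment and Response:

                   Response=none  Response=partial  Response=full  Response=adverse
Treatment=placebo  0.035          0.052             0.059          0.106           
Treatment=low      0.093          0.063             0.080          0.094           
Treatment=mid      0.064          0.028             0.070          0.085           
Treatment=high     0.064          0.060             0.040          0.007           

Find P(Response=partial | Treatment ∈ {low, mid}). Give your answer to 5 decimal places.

0.15771

P(Treatment=low) = 0.093 + 0.063 + 0.080 + 0.094 = 0.330.
P(Treatment=mid) = 0.064 + 0.028 + 0.070 + 0.085 = 0.247.
P(Treatment ∈ {low, mid}) = 0.330 + 0.247 = 0.577; P(Response=partial, Treatment ∈ {low, mid}) = 0.063 + 0.028 = 0.091.
P(Response=partial | Treatment ∈ {low, mid}) = 0.091/0.577 = 0.15771.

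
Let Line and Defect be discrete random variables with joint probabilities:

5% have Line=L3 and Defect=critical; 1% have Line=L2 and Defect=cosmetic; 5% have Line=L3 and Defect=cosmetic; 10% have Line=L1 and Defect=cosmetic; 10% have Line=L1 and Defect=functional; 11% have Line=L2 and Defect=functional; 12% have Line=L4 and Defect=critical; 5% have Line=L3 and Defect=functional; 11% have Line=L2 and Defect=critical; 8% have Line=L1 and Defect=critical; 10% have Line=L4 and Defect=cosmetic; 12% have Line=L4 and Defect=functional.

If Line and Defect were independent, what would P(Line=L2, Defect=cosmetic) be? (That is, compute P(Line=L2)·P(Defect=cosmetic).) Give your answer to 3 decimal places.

P(Line=L2) = 0.01 + 0.11 + 0.11 = 0.23.
P(Defect=cosmetic) = 0.10 + 0.01 + 0.05 + 0.10 = 0.26.
Product: 0.23 × 0.26 = 0.060.

0.060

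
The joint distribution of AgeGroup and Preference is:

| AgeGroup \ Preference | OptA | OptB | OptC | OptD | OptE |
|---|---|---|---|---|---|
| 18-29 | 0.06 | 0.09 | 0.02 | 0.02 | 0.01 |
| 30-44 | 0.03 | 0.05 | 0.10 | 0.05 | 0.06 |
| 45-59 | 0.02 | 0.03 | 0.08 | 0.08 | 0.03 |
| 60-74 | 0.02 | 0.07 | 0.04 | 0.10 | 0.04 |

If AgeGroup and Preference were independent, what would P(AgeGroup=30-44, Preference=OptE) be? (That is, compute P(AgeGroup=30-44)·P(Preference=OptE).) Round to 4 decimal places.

0.0406

P(AgeGroup=30-44) = 0.03 + 0.05 + 0.10 + 0.05 + 0.06 = 0.29.
P(Preference=OptE) = 0.01 + 0.06 + 0.03 + 0.04 = 0.14.
Product: 0.29 × 0.14 = 0.0406.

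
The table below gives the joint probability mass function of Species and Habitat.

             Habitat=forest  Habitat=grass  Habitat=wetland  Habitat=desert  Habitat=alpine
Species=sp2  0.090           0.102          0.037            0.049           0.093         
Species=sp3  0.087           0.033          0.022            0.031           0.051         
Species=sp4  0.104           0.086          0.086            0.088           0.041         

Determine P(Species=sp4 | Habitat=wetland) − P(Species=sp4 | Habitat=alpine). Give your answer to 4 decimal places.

P(Habitat=wetland) = 0.037 + 0.022 + 0.086 = 0.145; P(Species=sp4 | Habitat=wetland) = 0.086/0.145 = 0.59310.
P(Habitat=alpine) = 0.093 + 0.051 + 0.041 = 0.185; P(Species=sp4 | Habitat=alpine) = 0.041/0.185 = 0.22162.
Difference = 0.3715.

0.3715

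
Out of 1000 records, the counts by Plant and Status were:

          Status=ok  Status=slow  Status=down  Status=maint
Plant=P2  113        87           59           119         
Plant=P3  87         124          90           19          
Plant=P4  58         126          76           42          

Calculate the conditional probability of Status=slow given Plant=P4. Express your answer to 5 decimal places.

0.41722

Total with Plant=P4: 58 + 126 + 76 + 42 = 302.
P(Status=slow | Plant=P4) = 126/302 = 0.41722.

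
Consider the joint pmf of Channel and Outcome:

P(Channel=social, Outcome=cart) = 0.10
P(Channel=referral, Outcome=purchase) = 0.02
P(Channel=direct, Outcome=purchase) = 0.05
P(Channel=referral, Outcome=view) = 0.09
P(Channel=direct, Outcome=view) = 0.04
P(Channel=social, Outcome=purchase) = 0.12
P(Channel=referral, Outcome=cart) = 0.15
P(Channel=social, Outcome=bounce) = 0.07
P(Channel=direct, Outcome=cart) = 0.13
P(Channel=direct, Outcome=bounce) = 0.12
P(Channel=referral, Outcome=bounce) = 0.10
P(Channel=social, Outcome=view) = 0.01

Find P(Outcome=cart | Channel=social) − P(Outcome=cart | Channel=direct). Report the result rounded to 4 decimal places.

P(Channel=social) = 0.07 + 0.01 + 0.10 + 0.12 = 0.30; P(Outcome=cart | Channel=social) = 0.10/0.30 = 0.33333.
P(Channel=direct) = 0.12 + 0.04 + 0.13 + 0.05 = 0.34; P(Outcome=cart | Channel=direct) = 0.13/0.34 = 0.38235.
Difference = -0.0490.

-0.0490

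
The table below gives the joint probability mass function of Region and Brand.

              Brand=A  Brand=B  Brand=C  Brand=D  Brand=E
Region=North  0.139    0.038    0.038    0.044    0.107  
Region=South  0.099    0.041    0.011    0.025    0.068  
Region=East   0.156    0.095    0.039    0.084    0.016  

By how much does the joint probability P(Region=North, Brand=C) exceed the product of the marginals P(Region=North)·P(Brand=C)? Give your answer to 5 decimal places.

0.00579

P(Region=North) = 0.139 + 0.038 + 0.038 + 0.044 + 0.107 = 0.366.
P(Brand=C) = 0.038 + 0.011 + 0.039 = 0.088.
P(Region=North, Brand=C) − P(Region=North)P(Brand=C) = 0.038 − 0.366×0.088 = 0.00579.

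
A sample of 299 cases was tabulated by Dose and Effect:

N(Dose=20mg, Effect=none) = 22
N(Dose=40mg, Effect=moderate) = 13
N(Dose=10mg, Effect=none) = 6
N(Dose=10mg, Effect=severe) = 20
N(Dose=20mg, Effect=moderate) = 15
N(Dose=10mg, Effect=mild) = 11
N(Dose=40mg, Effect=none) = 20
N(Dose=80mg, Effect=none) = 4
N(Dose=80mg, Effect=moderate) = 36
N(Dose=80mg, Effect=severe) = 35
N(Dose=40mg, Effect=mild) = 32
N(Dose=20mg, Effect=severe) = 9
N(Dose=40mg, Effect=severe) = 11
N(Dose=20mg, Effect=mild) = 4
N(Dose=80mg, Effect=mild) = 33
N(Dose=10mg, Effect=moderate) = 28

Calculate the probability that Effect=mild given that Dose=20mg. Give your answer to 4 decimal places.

0.0800

Total with Dose=20mg: 22 + 4 + 15 + 9 = 50.
P(Effect=mild | Dose=20mg) = 4/50 = 0.0800.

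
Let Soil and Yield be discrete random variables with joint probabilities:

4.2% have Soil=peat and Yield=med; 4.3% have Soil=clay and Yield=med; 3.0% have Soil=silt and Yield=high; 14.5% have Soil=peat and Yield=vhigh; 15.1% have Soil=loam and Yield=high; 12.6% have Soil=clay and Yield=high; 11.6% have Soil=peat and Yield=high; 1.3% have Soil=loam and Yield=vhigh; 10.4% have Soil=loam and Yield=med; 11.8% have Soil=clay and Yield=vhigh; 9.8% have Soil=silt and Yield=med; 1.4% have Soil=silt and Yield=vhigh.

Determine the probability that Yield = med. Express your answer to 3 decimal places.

0.287

P(Yield=med) = 0.104 + 0.043 + 0.098 + 0.042 = 0.287.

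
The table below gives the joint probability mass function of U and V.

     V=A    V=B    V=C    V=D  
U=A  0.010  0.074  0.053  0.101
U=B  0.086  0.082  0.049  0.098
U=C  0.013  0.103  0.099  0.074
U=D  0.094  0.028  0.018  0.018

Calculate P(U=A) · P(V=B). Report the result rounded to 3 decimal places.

P(U=A) = 0.010 + 0.074 + 0.053 + 0.101 = 0.238.
P(V=B) = 0.074 + 0.082 + 0.103 + 0.028 = 0.287.
Product: 0.238 × 0.287 = 0.068.

0.068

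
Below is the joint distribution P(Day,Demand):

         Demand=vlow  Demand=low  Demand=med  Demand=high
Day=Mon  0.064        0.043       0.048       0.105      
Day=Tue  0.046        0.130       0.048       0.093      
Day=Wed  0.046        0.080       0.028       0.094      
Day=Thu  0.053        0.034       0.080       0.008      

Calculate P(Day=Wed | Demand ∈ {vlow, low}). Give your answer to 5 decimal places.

P(Demand=vlow) = 0.064 + 0.046 + 0.046 + 0.053 = 0.209.
P(Demand=low) = 0.043 + 0.130 + 0.080 + 0.034 = 0.287.
P(Demand ∈ {vlow, low}) = 0.209 + 0.287 = 0.496; P(Day=Wed, Demand ∈ {vlow, low}) = 0.046 + 0.080 = 0.126.
P(Day=Wed | Demand ∈ {vlow, low}) = 0.126/0.496 = 0.25403.

0.25403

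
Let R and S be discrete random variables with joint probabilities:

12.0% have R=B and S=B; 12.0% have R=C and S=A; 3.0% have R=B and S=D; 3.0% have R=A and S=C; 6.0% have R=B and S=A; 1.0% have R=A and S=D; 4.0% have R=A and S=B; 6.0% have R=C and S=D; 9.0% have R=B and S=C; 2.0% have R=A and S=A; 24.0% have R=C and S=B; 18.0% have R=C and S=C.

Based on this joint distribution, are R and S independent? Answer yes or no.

Every cell satisfies P(R,S) = P(R)·P(S). For instance P(R=C) = 0.600, P(S=C) = 0.300, and 0.600×0.300 = 0.180 matches the joint entry. So R and S are independent.

yes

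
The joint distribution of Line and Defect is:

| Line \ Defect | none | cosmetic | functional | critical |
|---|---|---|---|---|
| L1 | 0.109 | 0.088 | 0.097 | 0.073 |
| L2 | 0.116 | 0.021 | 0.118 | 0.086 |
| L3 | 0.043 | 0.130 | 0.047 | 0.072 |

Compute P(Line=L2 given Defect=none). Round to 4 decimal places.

0.4328

P(Defect=none) = 0.109 + 0.116 + 0.043 = 0.268.
P(Line=L2 | Defect=none) = 0.116/0.268 = 0.4328.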